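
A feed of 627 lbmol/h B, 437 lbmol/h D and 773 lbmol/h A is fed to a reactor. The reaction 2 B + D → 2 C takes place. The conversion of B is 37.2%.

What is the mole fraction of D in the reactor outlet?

0.186

B reacted = 0.372 × 627 = 233.2 lbmol/h; ν_B = −2, so ξ = 233.2/2 = 116.6 lbmol/h.
Outlet amounts (n = n₀ + ν ξ):
  B: 627 − 2(116.6) = 393.8
  D: 437 − 1(116.6) = 320.4
  C: 0 + 2(116.6) = 233.2
  A: 773 (inert)
Total out = 1720 lbmol/h; y_D = 320.4 / 1720 = 0.1862.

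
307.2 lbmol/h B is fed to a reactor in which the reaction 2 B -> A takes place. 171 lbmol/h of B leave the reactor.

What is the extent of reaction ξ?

For B: n = n₀ − 2ξ → 171 = 307.2 − 2ξ, giving ξ = 68.1 lbmol/h.
Outlet amounts (n = n₀ + ν ξ):
  B: 307.2 − 2(68.1) = 171
  A: 0 + 1(68.1) = 68.1

ξ = 68.1 lbmol/h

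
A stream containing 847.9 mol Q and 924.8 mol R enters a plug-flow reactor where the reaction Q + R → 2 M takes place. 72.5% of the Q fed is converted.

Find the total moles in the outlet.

1770 mol

Q reacted = 0.725 × 847.9 = 614.7 mol; ν_Q = −1, so ξ = 614.7/1 = 614.7 mol.
Outlet amounts (n = n₀ + ν ξ):
  Q: 847.9 − 1(614.7) = 233.2
  R: 924.8 − 1(614.7) = 310.1
  M: 0 + 2(614.7) = 1229
Total out = 233.2 + 310.1 + 1229 = 1773 mol.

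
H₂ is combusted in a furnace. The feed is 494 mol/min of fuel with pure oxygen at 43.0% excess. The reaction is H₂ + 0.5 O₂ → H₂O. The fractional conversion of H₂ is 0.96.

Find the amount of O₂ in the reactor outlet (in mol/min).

116 mol/min

Stoichiometric O₂ = 0.5 × 494 = 247 mol/min; O₂ fed = 247 × 1.430 = 353.2 mol/min.
Fuel reacted = 0.96 × 494 → ξ = 474.2 mol/min.
Outlet (n = n₀ + ν ξ):
  H₂: 494 − 1(474.2) = 19.76
  O₂: 353.2 − 0.5(474.2) = 116.1
  H₂O: 0 + 1(474.2) = 474.2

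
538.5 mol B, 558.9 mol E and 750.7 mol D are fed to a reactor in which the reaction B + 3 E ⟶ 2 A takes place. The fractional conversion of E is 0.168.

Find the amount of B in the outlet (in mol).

507 mol

E reacted = 0.168 × 558.9 = 93.9 mol; ν_E = −3, so ξ = 93.9/3 = 31.3 mol.
Outlet amounts (n = n₀ + ν ξ):
  B: 538.5 − 1(31.3) = 507.2
  E: 558.9 − 3(31.3) = 465
  A: 0 + 2(31.3) = 62.6
  D: 750.7 (inert)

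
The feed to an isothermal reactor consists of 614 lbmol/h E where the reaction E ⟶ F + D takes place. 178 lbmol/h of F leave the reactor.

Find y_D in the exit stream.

For F: n = n₀ + 1ξ → 178 = 0 + 1ξ, giving ξ = 178 lbmol/h.
Outlet amounts (n = n₀ + ν ξ):
  E: 614 − 1(178) = 436
  F: 0 + 1(178) = 178
  D: 0 + 1(178) = 178
Total out = 792 lbmol/h; y_D = 178 / 792 = 0.2247.

0.225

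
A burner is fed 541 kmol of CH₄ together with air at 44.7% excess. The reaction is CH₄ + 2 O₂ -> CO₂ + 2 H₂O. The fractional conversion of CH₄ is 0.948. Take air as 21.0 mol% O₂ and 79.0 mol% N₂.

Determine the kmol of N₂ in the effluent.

5890 kmol

Stoichiometric O₂ = 2 × 541 = 1082 kmol; O₂ fed = 1082 × 1.447 = 1566 kmol.
N₂ fed = 1566 × 79/21 = 5890 kmol.
Fuel reacted = 0.948 × 541 → ξ = 512.9 kmol.
Outlet (n = n₀ + ν ξ):
  CH₄: 541 − 1(512.9) = 28.13
  O₂: 1566 − 2(512.9) = 539.9
  N₂: 5890 (inert)
  CO₂: 0 + 1(512.9) = 512.9
  H₂O: 0 + 2(512.9) = 1026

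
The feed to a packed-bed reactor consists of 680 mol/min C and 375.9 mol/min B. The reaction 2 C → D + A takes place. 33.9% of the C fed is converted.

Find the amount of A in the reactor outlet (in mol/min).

C reacted = 0.339 × 680 = 230.5 mol/min; ν_C = −2, so ξ = 230.5/2 = 115.3 mol/min.
Outlet amounts (n = n₀ + ν ξ):
  C: 680 − 2(115.3) = 449.5
  D: 0 + 1(115.3) = 115.3
  A: 0 + 1(115.3) = 115.3
  B: 375.9 (inert)

115 mol/min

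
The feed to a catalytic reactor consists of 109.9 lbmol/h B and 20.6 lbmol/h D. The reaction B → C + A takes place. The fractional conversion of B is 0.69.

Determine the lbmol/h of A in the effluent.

B reacted = 0.69 × 109.9 = 75.83 lbmol/h; ν_B = −1, so ξ = 75.83/1 = 75.83 lbmol/h.
Outlet amounts (n = n₀ + ν ξ):
  B: 109.9 − 1(75.83) = 34.07
  C: 0 + 1(75.83) = 75.83
  A: 0 + 1(75.83) = 75.83
  D: 20.6 (inert)

75.8 lbmol/h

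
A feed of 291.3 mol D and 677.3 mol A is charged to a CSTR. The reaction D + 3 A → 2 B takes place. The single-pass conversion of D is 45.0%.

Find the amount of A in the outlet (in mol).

D reacted = 0.45 × 291.3 = 131.1 mol; ν_D = −1, so ξ = 131.1/1 = 131.1 mol.
Outlet amounts (n = n₀ + ν ξ):
  D: 291.3 − 1(131.1) = 160.2
  A: 677.3 − 3(131.1) = 284
  B: 0 + 2(131.1) = 262.2

284 mol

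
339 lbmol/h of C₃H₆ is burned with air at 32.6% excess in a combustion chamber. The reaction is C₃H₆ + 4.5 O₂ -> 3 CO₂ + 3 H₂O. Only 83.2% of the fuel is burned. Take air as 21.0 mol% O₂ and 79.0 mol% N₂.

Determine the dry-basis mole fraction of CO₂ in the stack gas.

0.0913

Stoichiometric O₂ = 4.5 × 339 = 1526 lbmol/h; O₂ fed = 1526 × 1.326 = 2023 lbmol/h.
N₂ fed = 2023 × 79/21 = 7610 lbmol/h.
Fuel reacted = 0.832 × 339 → ξ = 282 lbmol/h.
Outlet (n = n₀ + ν ξ):
  C₃H₆: 339 − 1(282) = 56.95
  O₂: 2023 − 4.5(282) = 753.6
  N₂: 7610 (inert)
  CO₂: 0 + 3(282) = 846.1
  H₂O: 0 + 3(282) = 846.1
Dry total = 9266 lbmol/h; y_CO₂ (dry) = 846.1 / 9266 = 0.09131.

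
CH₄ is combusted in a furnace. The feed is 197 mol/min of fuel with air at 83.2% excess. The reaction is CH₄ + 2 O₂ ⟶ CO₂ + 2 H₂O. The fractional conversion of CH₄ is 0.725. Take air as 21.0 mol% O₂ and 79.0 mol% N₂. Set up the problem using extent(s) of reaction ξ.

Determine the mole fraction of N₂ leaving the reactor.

Stoichiometric O₂ = 2 × 197 = 394 mol/min; O₂ fed = 394 × 1.832 = 721.8 mol/min.
N₂ fed = 721.8 × 79/21 = 2715 mol/min.
Fuel reacted = 0.725 × 197 → ξ = 142.8 mol/min.
Outlet (n = n₀ + ν ξ):
  CH₄: 197 − 1(142.8) = 54.18
  O₂: 721.8 − 2(142.8) = 436.2
  N₂: 2715 (inert)
  CO₂: 0 + 1(142.8) = 142.8
  H₂O: 0 + 2(142.8) = 285.6
Total out = 3634 mol/min; y_N₂ = 2715 / 3634 = 0.7472.

0.747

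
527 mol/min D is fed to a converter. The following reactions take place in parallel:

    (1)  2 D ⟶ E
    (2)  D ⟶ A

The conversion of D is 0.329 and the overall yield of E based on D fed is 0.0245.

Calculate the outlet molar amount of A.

Yield of E: 1ξ₁ / 527 = 0.0245 → ξ₁ = 12.91 mol/min.
Conversion of D: 2ξ₁ + 1ξ₂ = 0.329 × 527 = 173.4 → ξ₂ = 147.6 mol/min.
Outlet amounts (n = n₀ + Σ ν·ξ):
  D: 527 − 2(12.91) − 1(147.6) = 353.6
  E: 0 + 1(12.91) = 12.91
  A: 0 + 1(147.6) = 147.6

148 mol/min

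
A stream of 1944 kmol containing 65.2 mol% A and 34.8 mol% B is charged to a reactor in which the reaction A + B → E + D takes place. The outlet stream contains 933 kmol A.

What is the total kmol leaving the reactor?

For A: n = n₀ − 1ξ → 933 = 1267 − 1ξ, giving ξ = 334.5 kmol.
Outlet amounts (n = n₀ + ν ξ):
  A: 1267 − 1(334.5) = 933
  B: 676.5 − 1(334.5) = 342
  E: 0 + 1(334.5) = 334.5
  D: 0 + 1(334.5) = 334.5
Total out = 933 + 342 + 334.5 + 334.5 = 1944 kmol.

1940 kmol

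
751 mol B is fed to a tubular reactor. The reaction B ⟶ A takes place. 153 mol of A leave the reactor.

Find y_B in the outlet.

For A: n = n₀ + 1ξ → 153 = 0 + 1ξ, giving ξ = 153 mol.
Outlet amounts (n = n₀ + ν ξ):
  B: 751 − 1(153) = 598
  A: 0 + 1(153) = 153
Total out = 751 mol; y_B = 598 / 751 = 0.7963.

0.796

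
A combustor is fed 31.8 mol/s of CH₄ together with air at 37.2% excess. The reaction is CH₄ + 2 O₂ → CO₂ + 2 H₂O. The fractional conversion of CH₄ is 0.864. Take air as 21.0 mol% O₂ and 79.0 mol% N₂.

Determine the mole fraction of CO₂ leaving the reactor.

0.0614

Stoichiometric O₂ = 2 × 31.8 = 63.6 mol/s; O₂ fed = 63.6 × 1.372 = 87.26 mol/s.
N₂ fed = 87.26 × 79/21 = 328.3 mol/s.
Fuel reacted = 0.864 × 31.8 → ξ = 27.48 mol/s.
Outlet (n = n₀ + ν ξ):
  CH₄: 31.8 − 1(27.48) = 4.325
  O₂: 87.26 − 2(27.48) = 32.31
  N₂: 328.3 (inert)
  CO₂: 0 + 1(27.48) = 27.48
  H₂O: 0 + 2(27.48) = 54.95
Total out = 447.3 mol/s; y_CO₂ = 27.48 / 447.3 = 0.06142.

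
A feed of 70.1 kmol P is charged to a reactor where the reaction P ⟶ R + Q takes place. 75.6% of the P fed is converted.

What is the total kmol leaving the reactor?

P reacted = 0.756 × 70.1 = 53 kmol; ν_P = −1, so ξ = 53/1 = 53 kmol.
Outlet amounts (n = n₀ + ν ξ):
  P: 70.1 − 1(53) = 17.1
  R: 0 + 1(53) = 53
  Q: 0 + 1(53) = 53
Total out = 17.1 + 53 + 53 = 123.1 kmol.

123 kmol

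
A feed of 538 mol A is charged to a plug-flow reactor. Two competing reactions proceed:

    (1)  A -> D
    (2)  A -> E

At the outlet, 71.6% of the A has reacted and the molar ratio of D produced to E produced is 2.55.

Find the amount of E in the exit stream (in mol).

109 mol

Conversion of A: A consumed = 0.716 × 538 = 385.2 mol = 1ξ₁ + 1ξ₂.
Selectivity: 1ξ₁ / (1ξ₂) = 2.55 → ξ₁ = 2.55 ξ₂.
Substitute: (1·2.55 + 1) ξ₂ = 385.2 → ξ₂ = 108.5 mol, ξ₁ = 276.7 mol.
Outlet amounts (n = n₀ + Σ ν·ξ):
  A: 538 − 1(276.7) − 1(108.5) = 152.8
  D: 0 + 1(276.7) = 276.7
  E: 0 + 1(108.5) = 108.5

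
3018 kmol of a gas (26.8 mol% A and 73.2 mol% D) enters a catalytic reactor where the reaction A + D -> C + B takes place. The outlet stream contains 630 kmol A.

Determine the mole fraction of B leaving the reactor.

For A: n = n₀ − 1ξ → 630 = 808.8 − 1ξ, giving ξ = 178.8 kmol.
Outlet amounts (n = n₀ + ν ξ):
  A: 808.8 − 1(178.8) = 630
  D: 2209 − 1(178.8) = 2030
  C: 0 + 1(178.8) = 178.8
  B: 0 + 1(178.8) = 178.8
Total out = 3018 kmol; y_B = 178.8 / 3018 = 0.05925.

0.0593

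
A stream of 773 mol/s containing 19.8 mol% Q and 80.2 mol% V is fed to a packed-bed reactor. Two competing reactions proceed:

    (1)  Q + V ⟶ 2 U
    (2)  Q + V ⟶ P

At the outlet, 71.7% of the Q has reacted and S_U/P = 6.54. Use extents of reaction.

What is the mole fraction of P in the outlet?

Conversion of Q: Q consumed = 0.717 × 153.1 = 109.7 mol/s = 1ξ₁ + 1ξ₂.
Selectivity: 2ξ₁ / (1ξ₂) = 6.54 → ξ₁ = 3.27 ξ₂.
Substitute: (1·3.27 + 1) ξ₂ = 109.7 → ξ₂ = 25.7 mol/s, ξ₁ = 84.04 mol/s.
Outlet amounts (n = n₀ + Σ ν·ξ):
  Q: 153.1 − 1(84.04) − 1(25.7) = 43.31
  V: 619.9 − 1(84.04) − 1(25.7) = 510.2
  U: 0 + 2(84.04) = 168.1
  P: 0 + 1(25.7) = 25.7
Total out = 747.3 mol/s; y_P = 25.7 / 747.3 = 0.03439.

0.0344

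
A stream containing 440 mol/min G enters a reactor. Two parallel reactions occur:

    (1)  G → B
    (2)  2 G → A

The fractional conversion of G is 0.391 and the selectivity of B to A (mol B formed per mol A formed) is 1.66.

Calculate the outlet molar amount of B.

78 mol/min

Conversion of G: G consumed = 0.391 × 440 = 172 mol/min = 1ξ₁ + 2ξ₂.
Selectivity: 1ξ₁ / (1ξ₂) = 1.66 → ξ₁ = 1.66 ξ₂.
Substitute: (1·1.66 + 2) ξ₂ = 172 → ξ₂ = 47.01 mol/min, ξ₁ = 78.03 mol/min.
Outlet amounts (n = n₀ + Σ ν·ξ):
  G: 440 − 1(78.03) − 2(47.01) = 268
  B: 0 + 1(78.03) = 78.03
  A: 0 + 1(47.01) = 47.01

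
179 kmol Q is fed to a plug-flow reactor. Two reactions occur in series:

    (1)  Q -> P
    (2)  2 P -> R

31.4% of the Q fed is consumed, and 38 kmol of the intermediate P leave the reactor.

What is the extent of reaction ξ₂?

Conversion of Q: Q consumed = 1ξ₁ = 0.314 × 179 → ξ₁ = 56.21 kmol.
P balance: n_P = 0 + 1ξ₁ − 2ξ₂ = 38 → ξ₂ = (1·56.21 − 38)/2 = 9.103 kmol.
Outlet amounts (n = n₀ + Σ ν·ξ):
  Q: 179 − 1(56.21) = 122.8
  P: 0 + 1(56.21) − 2(9.103) = 38
  R: 0 + 1(9.103) = 9.103

ξ₂ = 9.1 kmol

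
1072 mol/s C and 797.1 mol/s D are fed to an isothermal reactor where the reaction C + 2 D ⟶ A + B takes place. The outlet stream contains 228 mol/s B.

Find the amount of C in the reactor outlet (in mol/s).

For B: n = n₀ + 1ξ → 228 = 0 + 1ξ, giving ξ = 228 mol/s.
Outlet amounts (n = n₀ + ν ξ):
  C: 1072 − 1(228) = 844
  D: 797.1 − 2(228) = 341.1
  A: 0 + 1(228) = 228
  B: 0 + 1(228) = 228

844 mol/s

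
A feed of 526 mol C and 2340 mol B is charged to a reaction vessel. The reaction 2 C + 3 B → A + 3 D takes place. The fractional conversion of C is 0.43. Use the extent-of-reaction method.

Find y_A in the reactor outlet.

C reacted = 0.43 × 526 = 226.2 mol; ν_C = −2, so ξ = 226.2/2 = 113.1 mol.
Outlet amounts (n = n₀ + ν ξ):
  C: 526 − 2(113.1) = 299.8
  B: 2340 − 3(113.1) = 2001
  A: 0 + 1(113.1) = 113.1
  D: 0 + 3(113.1) = 339.3
Total out = 2753 mol; y_A = 113.1 / 2753 = 0.04108.

0.0411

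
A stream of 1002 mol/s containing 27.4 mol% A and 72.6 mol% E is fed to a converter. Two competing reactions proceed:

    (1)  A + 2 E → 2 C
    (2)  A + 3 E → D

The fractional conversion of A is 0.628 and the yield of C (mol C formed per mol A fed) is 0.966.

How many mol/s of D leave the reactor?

39.8 mol/s

Yield of C: 2ξ₁ / 274.5 = 0.966 → ξ₁ = 132.6 mol/s.
Conversion of A: 1ξ₁ + 1ξ₂ = 0.628 × 274.5 = 172.4 → ξ₂ = 39.81 mol/s.
Outlet amounts (n = n₀ + Σ ν·ξ):
  A: 274.5 − 1(132.6) − 1(39.81) = 102.1
  E: 727.5 − 2(132.6) − 3(39.81) = 342.8
  C: 0 + 2(132.6) = 265.2
  D: 0 + 1(39.81) = 39.81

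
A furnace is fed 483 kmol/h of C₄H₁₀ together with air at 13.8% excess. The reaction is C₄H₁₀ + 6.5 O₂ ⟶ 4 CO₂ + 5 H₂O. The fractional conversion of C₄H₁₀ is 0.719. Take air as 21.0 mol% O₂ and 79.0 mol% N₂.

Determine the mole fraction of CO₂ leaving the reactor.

0.0771

Stoichiometric O₂ = 6.5 × 483 = 3140 kmol/h; O₂ fed = 3140 × 1.138 = 3573 kmol/h.
N₂ fed = 3573 × 79/21 = 13440 kmol/h.
Fuel reacted = 0.719 × 483 → ξ = 347.3 kmol/h.
Outlet (n = n₀ + ν ξ):
  C₄H₁₀: 483 − 1(347.3) = 135.7
  O₂: 3573 − 6.5(347.3) = 1315
  N₂: 13440 (inert)
  CO₂: 0 + 4(347.3) = 1389
  H₂O: 0 + 5(347.3) = 1736
Total out = 18020 kmol/h; y_CO₂ = 1389 / 18020 = 0.0771.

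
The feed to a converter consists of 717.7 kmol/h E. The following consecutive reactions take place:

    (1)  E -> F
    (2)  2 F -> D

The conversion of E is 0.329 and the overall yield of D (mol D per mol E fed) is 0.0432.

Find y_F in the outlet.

Conversion of E: E consumed = 1ξ₁ = 0.329 × 717.7 → ξ₁ = 236.1 kmol/h.
Yield of D: 1ξ₂ / 717.7 = 0.0432 → ξ₂ = 31 kmol/h.
Outlet amounts (n = n₀ + Σ ν·ξ):
  E: 717.7 − 1(236.1) = 481.6
  F: 0 + 1(236.1) − 2(31) = 174.1
  D: 0 + 1(31) = 31
Total out = 686.7 kmol/h; y_F = 174.1 / 686.7 = 0.2536.

0.254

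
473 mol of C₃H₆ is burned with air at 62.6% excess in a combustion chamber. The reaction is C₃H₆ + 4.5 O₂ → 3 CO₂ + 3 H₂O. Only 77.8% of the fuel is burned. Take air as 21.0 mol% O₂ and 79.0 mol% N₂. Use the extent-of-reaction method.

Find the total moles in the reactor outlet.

Stoichiometric O₂ = 4.5 × 473 = 2128 mol; O₂ fed = 2128 × 1.626 = 3461 mol.
N₂ fed = 3461 × 79/21 = 13020 mol.
Fuel reacted = 0.778 × 473 → ξ = 368 mol.
Outlet (n = n₀ + ν ξ):
  C₃H₆: 473 − 1(368) = 105
  O₂: 3461 − 4.5(368) = 1805
  N₂: 13020 (inert)
  CO₂: 0 + 3(368) = 1104
  H₂O: 0 + 3(368) = 1104
Total out = 105 + 1805 + 13020 + 1104 + 1104 = 17140 mol.

17100 mol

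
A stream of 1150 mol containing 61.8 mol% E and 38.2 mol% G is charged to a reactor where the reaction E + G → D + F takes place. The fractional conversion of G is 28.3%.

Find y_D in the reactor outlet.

0.108

G reacted = 0.283 × 439.3 = 124.3 mol; ν_G = −1, so ξ = 124.3/1 = 124.3 mol.
Outlet amounts (n = n₀ + ν ξ):
  E: 710.7 − 1(124.3) = 586.4
  G: 439.3 − 1(124.3) = 315
  D: 0 + 1(124.3) = 124.3
  F: 0 + 1(124.3) = 124.3
Total out = 1150 mol; y_D = 124.3 / 1150 = 0.1081.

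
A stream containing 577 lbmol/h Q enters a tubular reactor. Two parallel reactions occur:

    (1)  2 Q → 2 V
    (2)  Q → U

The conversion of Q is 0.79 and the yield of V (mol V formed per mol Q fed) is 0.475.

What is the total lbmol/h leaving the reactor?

577 lbmol/h

Yield of V: 2ξ₁ / 577 = 0.475 → ξ₁ = 137 lbmol/h.
Conversion of Q: 2ξ₁ + 1ξ₂ = 0.79 × 577 = 455.8 → ξ₂ = 181.8 lbmol/h.
Outlet amounts (n = n₀ + Σ ν·ξ):
  Q: 577 − 2(137) − 1(181.8) = 121.2
  V: 0 + 2(137) = 274.1
  U: 0 + 1(181.8) = 181.8
Total out = 121.2 + 274.1 + 181.8 = 577 lbmol/h.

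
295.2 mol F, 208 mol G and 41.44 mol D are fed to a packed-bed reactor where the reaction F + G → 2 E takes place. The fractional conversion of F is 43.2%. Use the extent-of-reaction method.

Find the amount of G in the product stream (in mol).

F reacted = 0.432 × 295.2 = 127.5 mol; ν_F = −1, so ξ = 127.5/1 = 127.5 mol.
Outlet amounts (n = n₀ + ν ξ):
  F: 295.2 − 1(127.5) = 167.7
  G: 208 − 1(127.5) = 80.47
  E: 0 + 2(127.5) = 255.1
  D: 41.44 (inert)

80.5 mol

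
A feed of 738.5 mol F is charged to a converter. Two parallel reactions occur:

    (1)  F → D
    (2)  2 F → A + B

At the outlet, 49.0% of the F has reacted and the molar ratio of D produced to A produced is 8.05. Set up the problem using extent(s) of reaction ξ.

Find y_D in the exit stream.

0.392

Conversion of F: F consumed = 0.49 × 738.5 = 361.9 mol = 1ξ₁ + 2ξ₂.
Selectivity: 1ξ₁ / (1ξ₂) = 8.05 → ξ₁ = 8.05 ξ₂.
Substitute: (1·8.05 + 2) ξ₂ = 361.9 → ξ₂ = 36.01 mol, ξ₁ = 289.9 mol.
Outlet amounts (n = n₀ + Σ ν·ξ):
  F: 738.5 − 1(289.9) − 2(36.01) = 376.6
  D: 0 + 1(289.9) = 289.9
  A: 0 + 1(36.01) = 36.01
  B: 0 + 1(36.01) = 36.01
Total out = 738.5 mol; y_D = 289.9 / 738.5 = 0.3925.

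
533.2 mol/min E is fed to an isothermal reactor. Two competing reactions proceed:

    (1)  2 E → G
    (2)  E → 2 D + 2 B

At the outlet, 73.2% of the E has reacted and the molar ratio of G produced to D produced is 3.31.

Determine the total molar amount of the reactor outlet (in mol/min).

Conversion of E: E consumed = 0.732 × 533.2 = 390.3 mol/min = 2ξ₁ + 1ξ₂.
Selectivity: 1ξ₁ / (2ξ₂) = 3.31 → ξ₁ = 6.62 ξ₂.
Substitute: (2·6.62 + 1) ξ₂ = 390.3 → ξ₂ = 27.41 mol/min, ξ₁ = 181.4 mol/min.
Outlet amounts (n = n₀ + Σ ν·ξ):
  E: 533.2 − 2(181.4) − 1(27.41) = 142.9
  G: 0 + 1(181.4) = 181.4
  D: 0 + 2(27.41) = 54.82
  B: 0 + 2(27.41) = 54.82
Total out = 142.9 + 181.4 + 54.82 + 54.82 = 434 mol/min.

434 mol/min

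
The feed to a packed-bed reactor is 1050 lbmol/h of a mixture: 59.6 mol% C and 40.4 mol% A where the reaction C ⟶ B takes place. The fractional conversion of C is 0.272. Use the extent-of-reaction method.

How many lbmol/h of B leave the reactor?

C reacted = 0.272 × 625.8 = 170.2 lbmol/h; ν_C = −1, so ξ = 170.2/1 = 170.2 lbmol/h.
Outlet amounts (n = n₀ + ν ξ):
  C: 625.8 − 1(170.2) = 455.6
  B: 0 + 1(170.2) = 170.2
  A: 424.2 (inert)

170 lbmol/h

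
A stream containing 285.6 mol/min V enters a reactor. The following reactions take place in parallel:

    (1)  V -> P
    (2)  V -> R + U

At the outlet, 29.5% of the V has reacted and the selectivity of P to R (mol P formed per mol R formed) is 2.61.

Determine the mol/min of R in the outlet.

Conversion of V: V consumed = 0.295 × 285.6 = 84.25 mol/min = 1ξ₁ + 1ξ₂.
Selectivity: 1ξ₁ / (1ξ₂) = 2.61 → ξ₁ = 2.61 ξ₂.
Substitute: (1·2.61 + 1) ξ₂ = 84.25 → ξ₂ = 23.34 mol/min, ξ₁ = 60.91 mol/min.
Outlet amounts (n = n₀ + Σ ν·ξ):
  V: 285.6 − 1(60.91) − 1(23.34) = 201.3
  P: 0 + 1(60.91) = 60.91
  R: 0 + 1(23.34) = 23.34
  U: 0 + 1(23.34) = 23.34

23.3 mol/min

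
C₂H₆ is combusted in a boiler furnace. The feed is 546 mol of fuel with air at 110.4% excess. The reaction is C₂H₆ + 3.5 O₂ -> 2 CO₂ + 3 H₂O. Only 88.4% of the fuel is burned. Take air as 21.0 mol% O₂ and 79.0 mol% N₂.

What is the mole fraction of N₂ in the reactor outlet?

Stoichiometric O₂ = 3.5 × 546 = 1911 mol; O₂ fed = 1911 × 2.104 = 4021 mol.
N₂ fed = 4021 × 79/21 = 15130 mol.
Fuel reacted = 0.884 × 546 → ξ = 482.7 mol.
Outlet (n = n₀ + ν ξ):
  C₂H₆: 546 − 1(482.7) = 63.34
  O₂: 4021 − 3.5(482.7) = 2331
  N₂: 15130 (inert)
  CO₂: 0 + 2(482.7) = 965.3
  H₂O: 0 + 3(482.7) = 1448
Total out = 19930 mol; y_N₂ = 15130 / 19930 = 0.7588.

0.759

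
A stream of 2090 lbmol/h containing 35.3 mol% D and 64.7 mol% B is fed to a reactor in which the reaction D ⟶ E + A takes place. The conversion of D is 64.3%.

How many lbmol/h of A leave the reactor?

474 lbmol/h

D reacted = 0.643 × 737.8 = 474.4 lbmol/h; ν_D = −1, so ξ = 474.4/1 = 474.4 lbmol/h.
Outlet amounts (n = n₀ + ν ξ):
  D: 737.8 − 1(474.4) = 263.4
  E: 0 + 1(474.4) = 474.4
  A: 0 + 1(474.4) = 474.4
  B: 1352 (inert)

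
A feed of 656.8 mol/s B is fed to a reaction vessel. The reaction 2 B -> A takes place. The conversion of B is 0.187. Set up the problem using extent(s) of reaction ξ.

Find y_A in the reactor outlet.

0.103

B reacted = 0.187 × 656.8 = 122.8 mol/s; ν_B = −2, so ξ = 122.8/2 = 61.41 mol/s.
Outlet amounts (n = n₀ + ν ξ):
  B: 656.8 − 2(61.41) = 534
  A: 0 + 1(61.41) = 61.41
Total out = 595.4 mol/s; y_A = 61.41 / 595.4 = 0.1031.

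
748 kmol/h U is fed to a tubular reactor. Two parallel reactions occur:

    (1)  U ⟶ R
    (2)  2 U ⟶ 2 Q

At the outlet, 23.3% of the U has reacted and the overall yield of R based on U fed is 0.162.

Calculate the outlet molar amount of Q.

Yield of R: 1ξ₁ / 748 = 0.162 → ξ₁ = 121.2 kmol/h.
Conversion of U: 1ξ₁ + 2ξ₂ = 0.233 × 748 = 174.3 → ξ₂ = 26.55 kmol/h.
Outlet amounts (n = n₀ + Σ ν·ξ):
  U: 748 − 1(121.2) − 2(26.55) = 573.7
  R: 0 + 1(121.2) = 121.2
  Q: 0 + 2(26.55) = 53.11

53.1 kmol/h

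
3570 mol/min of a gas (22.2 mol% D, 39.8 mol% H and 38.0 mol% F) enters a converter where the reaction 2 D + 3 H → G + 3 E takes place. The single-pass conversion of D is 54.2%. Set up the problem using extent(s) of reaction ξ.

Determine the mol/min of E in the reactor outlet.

644 mol/min

D reacted = 0.542 × 792.5 = 429.6 mol/min; ν_D = −2, so ξ = 429.6/2 = 214.8 mol/min.
Outlet amounts (n = n₀ + ν ξ):
  D: 792.5 − 2(214.8) = 363
  H: 1421 − 3(214.8) = 776.5
  G: 0 + 1(214.8) = 214.8
  E: 0 + 3(214.8) = 644.3
  F: 1357 (inert)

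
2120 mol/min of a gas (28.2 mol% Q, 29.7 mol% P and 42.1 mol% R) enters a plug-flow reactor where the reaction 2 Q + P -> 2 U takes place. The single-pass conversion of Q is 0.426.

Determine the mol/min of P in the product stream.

Q reacted = 0.426 × 597.8 = 254.7 mol/min; ν_Q = −2, so ξ = 254.7/2 = 127.3 mol/min.
Outlet amounts (n = n₀ + ν ξ):
  Q: 597.8 − 2(127.3) = 343.2
  P: 629.6 − 1(127.3) = 502.3
  U: 0 + 2(127.3) = 254.7
  R: 892.5 (inert)

502 mol/min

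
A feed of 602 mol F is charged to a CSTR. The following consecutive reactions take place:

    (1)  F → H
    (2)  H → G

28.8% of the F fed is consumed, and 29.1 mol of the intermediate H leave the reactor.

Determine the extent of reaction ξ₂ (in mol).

Conversion of F: F consumed = 1ξ₁ = 0.288 × 602 → ξ₁ = 173.4 mol.
H balance: n_H = 0 + 1ξ₁ − 1ξ₂ = 29.1 → ξ₂ = (1·173.4 − 29.1)/1 = 144.3 mol.
Outlet amounts (n = n₀ + Σ ν·ξ):
  F: 602 − 1(173.4) = 428.6
  H: 0 + 1(173.4) − 1(144.3) = 29.1
  G: 0 + 1(144.3) = 144.3

ξ₂ = 144 mol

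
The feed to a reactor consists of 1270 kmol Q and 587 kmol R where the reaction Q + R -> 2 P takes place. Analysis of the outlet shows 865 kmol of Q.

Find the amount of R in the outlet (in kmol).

182 kmol

For Q: n = n₀ − 1ξ → 865 = 1270 − 1ξ, giving ξ = 405 kmol.
Outlet amounts (n = n₀ + ν ξ):
  Q: 1270 − 1(405) = 865
  R: 587 − 1(405) = 182
  P: 0 + 2(405) = 810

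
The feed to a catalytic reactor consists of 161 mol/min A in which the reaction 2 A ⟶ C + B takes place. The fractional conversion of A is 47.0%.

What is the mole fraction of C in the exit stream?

A reacted = 0.47 × 161 = 75.67 mol/min; ν_A = −2, so ξ = 75.67/2 = 37.84 mol/min.
Outlet amounts (n = n₀ + ν ξ):
  A: 161 − 2(37.84) = 85.33
  C: 0 + 1(37.84) = 37.84
  B: 0 + 1(37.84) = 37.84
Total out = 161 mol/min; y_C = 37.84 / 161 = 0.235.

0.235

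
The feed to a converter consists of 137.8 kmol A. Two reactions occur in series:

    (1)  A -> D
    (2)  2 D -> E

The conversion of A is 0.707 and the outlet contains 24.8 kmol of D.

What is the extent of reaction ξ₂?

ξ₂ = 36.3 kmol

Conversion of A: A consumed = 1ξ₁ = 0.707 × 137.8 → ξ₁ = 97.42 kmol.
D balance: n_D = 0 + 1ξ₁ − 2ξ₂ = 24.8 → ξ₂ = (1·97.42 − 24.8)/2 = 36.31 kmol.
Outlet amounts (n = n₀ + Σ ν·ξ):
  A: 137.8 − 1(97.42) = 40.38
  D: 0 + 1(97.42) − 2(36.31) = 24.8
  E: 0 + 1(36.31) = 36.31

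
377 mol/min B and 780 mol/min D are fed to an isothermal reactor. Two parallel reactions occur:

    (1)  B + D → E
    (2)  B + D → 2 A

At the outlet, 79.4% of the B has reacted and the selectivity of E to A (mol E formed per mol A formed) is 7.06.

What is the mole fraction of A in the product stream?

Conversion of B: B consumed = 0.794 × 377 = 299.3 mol/min = 1ξ₁ + 1ξ₂.
Selectivity: 1ξ₁ / (2ξ₂) = 7.06 → ξ₁ = 14.12 ξ₂.
Substitute: (1·14.12 + 1) ξ₂ = 299.3 → ξ₂ = 19.8 mol/min, ξ₁ = 279.5 mol/min.
Outlet amounts (n = n₀ + Σ ν·ξ):
  B: 377 − 1(279.5) − 1(19.8) = 77.66
  D: 780 − 1(279.5) − 1(19.8) = 480.7
  E: 0 + 1(279.5) = 279.5
  A: 0 + 2(19.8) = 39.59
Total out = 877.5 mol/min; y_A = 39.59 / 877.5 = 0.04512.

0.0451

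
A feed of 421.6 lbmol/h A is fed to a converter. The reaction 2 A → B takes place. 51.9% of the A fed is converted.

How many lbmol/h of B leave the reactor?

109 lbmol/h

A reacted = 0.519 × 421.6 = 218.8 lbmol/h; ν_A = −2, so ξ = 218.8/2 = 109.4 lbmol/h.
Outlet amounts (n = n₀ + ν ξ):
  A: 421.6 − 2(109.4) = 202.8
  B: 0 + 1(109.4) = 109.4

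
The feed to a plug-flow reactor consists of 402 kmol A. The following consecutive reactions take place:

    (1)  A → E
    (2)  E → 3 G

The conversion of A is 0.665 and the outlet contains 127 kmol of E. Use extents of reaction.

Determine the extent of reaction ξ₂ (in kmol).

ξ₂ = 140 kmol

Conversion of A: A consumed = 1ξ₁ = 0.665 × 402 → ξ₁ = 267.3 kmol.
E balance: n_E = 0 + 1ξ₁ − 1ξ₂ = 127 → ξ₂ = (1·267.3 − 127)/1 = 140.3 kmol.
Outlet amounts (n = n₀ + Σ ν·ξ):
  A: 402 − 1(267.3) = 134.7
  E: 0 + 1(267.3) − 1(140.3) = 127
  G: 0 + 3(140.3) = 421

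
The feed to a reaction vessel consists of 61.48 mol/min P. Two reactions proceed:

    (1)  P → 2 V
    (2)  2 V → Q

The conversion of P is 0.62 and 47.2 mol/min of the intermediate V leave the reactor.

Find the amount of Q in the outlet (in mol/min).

Conversion of P: P consumed = 1ξ₁ = 0.62 × 61.48 → ξ₁ = 38.12 mol/min.
V balance: n_V = 0 + 2ξ₁ − 2ξ₂ = 47.2 → ξ₂ = (2·38.12 − 47.2)/2 = 14.52 mol/min.
Outlet amounts (n = n₀ + Σ ν·ξ):
  P: 61.48 − 1(38.12) = 23.36
  V: 0 + 2(38.12) − 2(14.52) = 47.2
  Q: 0 + 1(14.52) = 14.52

14.5 mol/min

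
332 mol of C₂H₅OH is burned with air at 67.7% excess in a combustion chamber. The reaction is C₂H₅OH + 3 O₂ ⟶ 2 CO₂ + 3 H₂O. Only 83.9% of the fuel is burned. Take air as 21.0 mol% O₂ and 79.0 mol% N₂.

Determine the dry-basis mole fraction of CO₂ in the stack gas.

0.0721

Stoichiometric O₂ = 3 × 332 = 996 mol; O₂ fed = 996 × 1.677 = 1670 mol.
N₂ fed = 1670 × 79/21 = 6283 mol.
Fuel reacted = 0.839 × 332 → ξ = 278.5 mol.
Outlet (n = n₀ + ν ξ):
  C₂H₅OH: 332 − 1(278.5) = 53.45
  O₂: 1670 − 3(278.5) = 834.6
  N₂: 6283 (inert)
  CO₂: 0 + 2(278.5) = 557.1
  H₂O: 0 + 3(278.5) = 835.6
Dry total = 7729 mol; y_CO₂ (dry) = 557.1 / 7729 = 0.07208.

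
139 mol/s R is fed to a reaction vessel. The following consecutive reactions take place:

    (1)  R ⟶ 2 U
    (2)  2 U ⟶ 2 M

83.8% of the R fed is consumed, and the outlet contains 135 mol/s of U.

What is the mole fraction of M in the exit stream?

0.383

Conversion of R: R consumed = 1ξ₁ = 0.838 × 139 → ξ₁ = 116.5 mol/s.
U balance: n_U = 0 + 2ξ₁ − 2ξ₂ = 135 → ξ₂ = (2·116.5 − 135)/2 = 48.98 mol/s.
Outlet amounts (n = n₀ + Σ ν·ξ):
  R: 139 − 1(116.5) = 22.52
  U: 0 + 2(116.5) − 2(48.98) = 135
  M: 0 + 2(48.98) = 97.96
Total out = 255.5 mol/s; y_M = 97.96 / 255.5 = 0.3834.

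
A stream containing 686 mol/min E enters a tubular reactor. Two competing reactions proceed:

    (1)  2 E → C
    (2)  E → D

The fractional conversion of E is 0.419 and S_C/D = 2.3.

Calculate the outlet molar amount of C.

Conversion of E: E consumed = 0.419 × 686 = 287.4 mol/min = 2ξ₁ + 1ξ₂.
Selectivity: 1ξ₁ / (1ξ₂) = 2.3 → ξ₁ = 2.3 ξ₂.
Substitute: (2·2.3 + 1) ξ₂ = 287.4 → ξ₂ = 51.33 mol/min, ξ₁ = 118.1 mol/min.
Outlet amounts (n = n₀ + Σ ν·ξ):
  E: 686 − 2(118.1) − 1(51.33) = 398.6
  C: 0 + 1(118.1) = 118.1
  D: 0 + 1(51.33) = 51.33

118 mol/min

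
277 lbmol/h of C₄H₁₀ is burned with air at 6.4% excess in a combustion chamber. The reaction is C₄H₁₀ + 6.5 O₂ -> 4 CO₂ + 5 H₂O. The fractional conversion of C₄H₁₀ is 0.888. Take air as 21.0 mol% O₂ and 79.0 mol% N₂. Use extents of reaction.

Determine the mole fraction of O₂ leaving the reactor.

Stoichiometric O₂ = 6.5 × 277 = 1800 lbmol/h; O₂ fed = 1800 × 1.064 = 1916 lbmol/h.
N₂ fed = 1916 × 79/21 = 7207 lbmol/h.
Fuel reacted = 0.888 × 277 → ξ = 246 lbmol/h.
Outlet (n = n₀ + ν ξ):
  C₄H₁₀: 277 − 1(246) = 31.02
  O₂: 1916 − 6.5(246) = 316.9
  N₂: 7207 (inert)
  CO₂: 0 + 4(246) = 983.9
  H₂O: 0 + 5(246) = 1230
Total out = 9768 lbmol/h; y_O₂ = 316.9 / 9768 = 0.03244.

0.0324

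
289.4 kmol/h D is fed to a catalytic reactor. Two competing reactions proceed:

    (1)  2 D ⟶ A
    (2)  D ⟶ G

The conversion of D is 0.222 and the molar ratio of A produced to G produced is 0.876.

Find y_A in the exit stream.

0.076

Conversion of D: D consumed = 0.222 × 289.4 = 64.25 kmol/h = 2ξ₁ + 1ξ₂.
Selectivity: 1ξ₁ / (1ξ₂) = 0.876 → ξ₁ = 0.876 ξ₂.
Substitute: (2·0.876 + 1) ξ₂ = 64.25 → ξ₂ = 23.35 kmol/h, ξ₁ = 20.45 kmol/h.
Outlet amounts (n = n₀ + Σ ν·ξ):
  D: 289.4 − 2(20.45) − 1(23.35) = 225.2
  A: 0 + 1(20.45) = 20.45
  G: 0 + 1(23.35) = 23.35
Total out = 268.9 kmol/h; y_A = 20.45 / 268.9 = 0.07604.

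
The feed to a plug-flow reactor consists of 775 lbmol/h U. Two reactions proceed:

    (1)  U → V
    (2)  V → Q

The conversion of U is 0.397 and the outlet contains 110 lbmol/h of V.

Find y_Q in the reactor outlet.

Conversion of U: U consumed = 1ξ₁ = 0.397 × 775 → ξ₁ = 307.7 lbmol/h.
V balance: n_V = 0 + 1ξ₁ − 1ξ₂ = 110 → ξ₂ = (1·307.7 − 110)/1 = 197.7 lbmol/h.
Outlet amounts (n = n₀ + Σ ν·ξ):
  U: 775 − 1(307.7) = 467.3
  V: 0 + 1(307.7) − 1(197.7) = 110
  Q: 0 + 1(197.7) = 197.7
Total out = 775 lbmol/h; y_Q = 197.7 / 775 = 0.2551.

0.255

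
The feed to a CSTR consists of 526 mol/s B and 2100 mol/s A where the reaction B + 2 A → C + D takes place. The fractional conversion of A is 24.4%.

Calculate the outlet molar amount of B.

A reacted = 0.244 × 2100 = 512.4 mol/s; ν_A = −2, so ξ = 512.4/2 = 256.2 mol/s.
Outlet amounts (n = n₀ + ν ξ):
  B: 526 − 1(256.2) = 269.8
  A: 2100 − 2(256.2) = 1588
  C: 0 + 1(256.2) = 256.2
  D: 0 + 1(256.2) = 256.2

270 mol/s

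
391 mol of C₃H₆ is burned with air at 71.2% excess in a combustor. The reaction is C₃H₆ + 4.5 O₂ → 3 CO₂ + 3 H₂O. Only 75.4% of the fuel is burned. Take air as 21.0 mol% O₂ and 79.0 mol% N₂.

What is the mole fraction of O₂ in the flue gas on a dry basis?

0.12

Stoichiometric O₂ = 4.5 × 391 = 1760 mol; O₂ fed = 1760 × 1.712 = 3012 mol.
N₂ fed = 3012 × 79/21 = 11330 mol.
Fuel reacted = 0.754 × 391 → ξ = 294.8 mol.
Outlet (n = n₀ + ν ξ):
  C₃H₆: 391 − 1(294.8) = 96.19
  O₂: 3012 − 4.5(294.8) = 1686
  N₂: 11330 (inert)
  CO₂: 0 + 3(294.8) = 884.4
  H₂O: 0 + 3(294.8) = 884.4
Dry total = 14000 mol; y_O₂ (dry) = 1686 / 14000 = 0.1204.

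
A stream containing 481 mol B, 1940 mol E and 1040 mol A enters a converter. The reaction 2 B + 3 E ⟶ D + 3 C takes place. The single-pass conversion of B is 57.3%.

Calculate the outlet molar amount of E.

1530 mol

B reacted = 0.573 × 481 = 275.6 mol; ν_B = −2, so ξ = 275.6/2 = 137.8 mol.
Outlet amounts (n = n₀ + ν ξ):
  B: 481 − 2(137.8) = 205.4
  E: 1940 − 3(137.8) = 1527
  D: 0 + 1(137.8) = 137.8
  C: 0 + 3(137.8) = 413.4
  A: 1040 (inert)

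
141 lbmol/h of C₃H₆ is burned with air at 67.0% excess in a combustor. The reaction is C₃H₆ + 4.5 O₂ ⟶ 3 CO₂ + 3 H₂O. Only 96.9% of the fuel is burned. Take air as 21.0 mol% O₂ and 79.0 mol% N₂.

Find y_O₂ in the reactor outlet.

Stoichiometric O₂ = 4.5 × 141 = 634.5 lbmol/h; O₂ fed = 634.5 × 1.670 = 1060 lbmol/h.
N₂ fed = 1060 × 79/21 = 3986 lbmol/h.
Fuel reacted = 0.969 × 141 → ξ = 136.6 lbmol/h.
Outlet (n = n₀ + ν ξ):
  C₃H₆: 141 − 1(136.6) = 4.371
  O₂: 1060 − 4.5(136.6) = 444.8
  N₂: 3986 (inert)
  CO₂: 0 + 3(136.6) = 409.9
  H₂O: 0 + 3(136.6) = 409.9
Total out = 5255 lbmol/h; y_O₂ = 444.8 / 5255 = 0.08464.

0.0846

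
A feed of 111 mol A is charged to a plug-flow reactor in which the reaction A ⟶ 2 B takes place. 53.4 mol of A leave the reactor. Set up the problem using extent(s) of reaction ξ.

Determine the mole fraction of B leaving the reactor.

0.683

For A: n = n₀ − 1ξ → 53.4 = 111 − 1ξ, giving ξ = 57.6 mol.
Outlet amounts (n = n₀ + ν ξ):
  A: 111 − 1(57.6) = 53.4
  B: 0 + 2(57.6) = 115.2
Total out = 168.6 mol; y_B = 115.2 / 168.6 = 0.6833.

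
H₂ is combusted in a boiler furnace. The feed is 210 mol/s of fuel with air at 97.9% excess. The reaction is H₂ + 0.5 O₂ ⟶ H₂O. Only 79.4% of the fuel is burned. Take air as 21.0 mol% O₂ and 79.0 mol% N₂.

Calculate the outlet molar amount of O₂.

Stoichiometric O₂ = 0.5 × 210 = 105 mol/s; O₂ fed = 105 × 1.979 = 207.8 mol/s.
N₂ fed = 207.8 × 79/21 = 781.7 mol/s.
Fuel reacted = 0.794 × 210 → ξ = 166.7 mol/s.
Outlet (n = n₀ + ν ξ):
  H₂: 210 − 1(166.7) = 43.26
  O₂: 207.8 − 0.5(166.7) = 124.4
  N₂: 781.7 (inert)
  H₂O: 0 + 1(166.7) = 166.7

124 mol/s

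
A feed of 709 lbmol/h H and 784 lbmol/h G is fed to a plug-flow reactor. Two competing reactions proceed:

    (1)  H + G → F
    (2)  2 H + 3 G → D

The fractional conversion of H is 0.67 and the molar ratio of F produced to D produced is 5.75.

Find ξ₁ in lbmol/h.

ξ₁ = 352 lbmol/h

Conversion of H: H consumed = 0.67 × 709 = 475 lbmol/h = 1ξ₁ + 2ξ₂.
Selectivity: 1ξ₁ / (1ξ₂) = 5.75 → ξ₁ = 5.75 ξ₂.
Substitute: (1·5.75 + 2) ξ₂ = 475 → ξ₂ = 61.29 lbmol/h, ξ₁ = 352.4 lbmol/h.
Outlet amounts (n = n₀ + Σ ν·ξ):
  H: 709 − 1(352.4) − 2(61.29) = 234
  G: 784 − 1(352.4) − 3(61.29) = 247.7
  F: 0 + 1(352.4) = 352.4
  D: 0 + 1(61.29) = 61.29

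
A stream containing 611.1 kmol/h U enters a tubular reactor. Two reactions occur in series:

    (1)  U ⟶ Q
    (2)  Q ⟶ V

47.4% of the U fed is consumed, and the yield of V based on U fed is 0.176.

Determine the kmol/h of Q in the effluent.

182 kmol/h

Conversion of U: U consumed = 1ξ₁ = 0.474 × 611.1 → ξ₁ = 289.7 kmol/h.
Yield of V: 1ξ₂ / 611.1 = 0.176 → ξ₂ = 107.6 kmol/h.
Outlet amounts (n = n₀ + Σ ν·ξ):
  U: 611.1 − 1(289.7) = 321.4
  Q: 0 + 1(289.7) − 1(107.6) = 182.1
  V: 0 + 1(107.6) = 107.6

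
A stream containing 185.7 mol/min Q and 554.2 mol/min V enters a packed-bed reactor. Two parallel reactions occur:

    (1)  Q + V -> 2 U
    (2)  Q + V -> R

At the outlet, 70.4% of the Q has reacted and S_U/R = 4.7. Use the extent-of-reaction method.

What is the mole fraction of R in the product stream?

Conversion of Q: Q consumed = 0.704 × 185.7 = 130.7 mol/min = 1ξ₁ + 1ξ₂.
Selectivity: 2ξ₁ / (1ξ₂) = 4.7 → ξ₁ = 2.35 ξ₂.
Substitute: (1·2.35 + 1) ξ₂ = 130.7 → ξ₂ = 39.02 mol/min, ξ₁ = 91.71 mol/min.
Outlet amounts (n = n₀ + Σ ν·ξ):
  Q: 185.7 − 1(91.71) − 1(39.02) = 54.97
  V: 554.2 − 1(91.71) − 1(39.02) = 423.5
  U: 0 + 2(91.71) = 183.4
  R: 0 + 1(39.02) = 39.02
Total out = 700.9 mol/min; y_R = 39.02 / 700.9 = 0.05568.

0.0557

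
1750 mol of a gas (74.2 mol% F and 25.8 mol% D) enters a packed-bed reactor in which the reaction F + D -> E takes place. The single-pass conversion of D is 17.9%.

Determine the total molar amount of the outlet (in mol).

D reacted = 0.179 × 451.5 = 80.82 mol; ν_D = −1, so ξ = 80.82/1 = 80.82 mol.
Outlet amounts (n = n₀ + ν ξ):
  F: 1298 − 1(80.82) = 1218
  D: 451.5 − 1(80.82) = 370.7
  E: 0 + 1(80.82) = 80.82
Total out = 1218 + 370.7 + 80.82 = 1669 mol.

1670 mol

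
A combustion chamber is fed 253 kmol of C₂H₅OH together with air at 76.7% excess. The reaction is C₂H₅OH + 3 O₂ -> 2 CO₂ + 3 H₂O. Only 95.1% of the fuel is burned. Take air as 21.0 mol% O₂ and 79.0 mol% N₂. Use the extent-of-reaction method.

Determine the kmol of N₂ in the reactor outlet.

Stoichiometric O₂ = 3 × 253 = 759 kmol; O₂ fed = 759 × 1.767 = 1341 kmol.
N₂ fed = 1341 × 79/21 = 5045 kmol.
Fuel reacted = 0.951 × 253 → ξ = 240.6 kmol.
Outlet (n = n₀ + ν ξ):
  C₂H₅OH: 253 − 1(240.6) = 12.4
  O₂: 1341 − 3(240.6) = 619.3
  N₂: 5045 (inert)
  CO₂: 0 + 2(240.6) = 481.2
  H₂O: 0 + 3(240.6) = 721.8

5050 kmol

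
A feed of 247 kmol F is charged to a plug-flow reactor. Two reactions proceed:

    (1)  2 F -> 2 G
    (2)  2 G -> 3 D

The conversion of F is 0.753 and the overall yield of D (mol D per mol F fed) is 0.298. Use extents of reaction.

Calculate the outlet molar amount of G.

137 kmol

Conversion of F: F consumed = 2ξ₁ = 0.753 × 247 → ξ₁ = 93 kmol.
Yield of D: 3ξ₂ / 247 = 0.298 → ξ₂ = 24.54 kmol.
Outlet amounts (n = n₀ + Σ ν·ξ):
  F: 247 − 2(93) = 61.01
  G: 0 + 2(93) − 2(24.54) = 136.9
  D: 0 + 3(24.54) = 73.61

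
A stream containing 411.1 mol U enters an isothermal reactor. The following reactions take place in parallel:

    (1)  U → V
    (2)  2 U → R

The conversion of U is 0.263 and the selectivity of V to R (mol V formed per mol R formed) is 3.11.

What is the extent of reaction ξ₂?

ξ₂ = 21.2 mol

Conversion of U: U consumed = 0.263 × 411.1 = 108.1 mol = 1ξ₁ + 2ξ₂.
Selectivity: 1ξ₁ / (1ξ₂) = 3.11 → ξ₁ = 3.11 ξ₂.
Substitute: (1·3.11 + 2) ξ₂ = 108.1 → ξ₂ = 21.16 mol, ξ₁ = 65.8 mol.
Outlet amounts (n = n₀ + Σ ν·ξ):
  U: 411.1 − 1(65.8) − 2(21.16) = 303
  V: 0 + 1(65.8) = 65.8
  R: 0 + 1(21.16) = 21.16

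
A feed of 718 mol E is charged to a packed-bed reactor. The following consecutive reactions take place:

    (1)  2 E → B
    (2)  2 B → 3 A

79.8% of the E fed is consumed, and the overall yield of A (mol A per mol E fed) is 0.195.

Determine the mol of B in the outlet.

Conversion of E: E consumed = 2ξ₁ = 0.798 × 718 → ξ₁ = 286.5 mol.
Yield of A: 3ξ₂ / 718 = 0.195 → ξ₂ = 46.67 mol.
Outlet amounts (n = n₀ + Σ ν·ξ):
  E: 718 − 2(286.5) = 145
  B: 0 + 1(286.5) − 2(46.67) = 193.1
  A: 0 + 3(46.67) = 140

193 mol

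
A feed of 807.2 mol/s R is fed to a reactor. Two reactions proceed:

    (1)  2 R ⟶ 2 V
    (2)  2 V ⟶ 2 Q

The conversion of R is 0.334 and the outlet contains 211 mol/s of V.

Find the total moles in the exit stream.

807 mol/s

Conversion of R: R consumed = 2ξ₁ = 0.334 × 807.2 → ξ₁ = 134.8 mol/s.
V balance: n_V = 0 + 2ξ₁ − 2ξ₂ = 211 → ξ₂ = (2·134.8 − 211)/2 = 29.3 mol/s.
Outlet amounts (n = n₀ + Σ ν·ξ):
  R: 807.2 − 2(134.8) = 537.6
  V: 0 + 2(134.8) − 2(29.3) = 211
  Q: 0 + 2(29.3) = 58.6
Total out = 537.6 + 211 + 58.6 = 807.2 mol/s.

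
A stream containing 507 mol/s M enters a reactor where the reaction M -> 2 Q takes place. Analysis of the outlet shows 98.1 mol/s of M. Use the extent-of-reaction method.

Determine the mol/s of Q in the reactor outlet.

For M: n = n₀ − 1ξ → 98.1 = 507 − 1ξ, giving ξ = 408.9 mol/s.
Outlet amounts (n = n₀ + ν ξ):
  M: 507 − 1(408.9) = 98.1
  Q: 0 + 2(408.9) = 817.8

818 mol/s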